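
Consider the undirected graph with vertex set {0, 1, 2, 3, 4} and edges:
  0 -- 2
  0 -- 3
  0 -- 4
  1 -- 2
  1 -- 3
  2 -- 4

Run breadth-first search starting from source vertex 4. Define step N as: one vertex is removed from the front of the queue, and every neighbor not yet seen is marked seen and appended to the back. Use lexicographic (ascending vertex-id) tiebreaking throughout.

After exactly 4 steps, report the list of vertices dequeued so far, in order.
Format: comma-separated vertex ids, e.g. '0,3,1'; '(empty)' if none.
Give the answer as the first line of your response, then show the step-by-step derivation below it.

4,0,2,3

step 1: dequeue 4; queue=[0,2]; order=4
step 2: dequeue 0; queue=[2,3]; order=4,0
step 3: dequeue 2; queue=[3,1]; order=4,0,2
step 4: dequeue 3; queue=[1]; order=4,0,2,3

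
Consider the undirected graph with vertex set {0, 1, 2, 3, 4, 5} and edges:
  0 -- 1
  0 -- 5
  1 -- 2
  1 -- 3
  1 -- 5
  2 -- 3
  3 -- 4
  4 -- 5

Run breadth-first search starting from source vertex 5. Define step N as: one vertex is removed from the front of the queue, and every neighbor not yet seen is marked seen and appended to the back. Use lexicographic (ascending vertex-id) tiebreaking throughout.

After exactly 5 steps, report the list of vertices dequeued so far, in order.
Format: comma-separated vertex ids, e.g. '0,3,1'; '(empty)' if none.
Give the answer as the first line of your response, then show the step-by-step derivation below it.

5,0,1,4,2

step 1: dequeue 5; queue=[0,1,4]; order=5
step 2: dequeue 0; queue=[1,4]; order=5,0
step 3: dequeue 1; queue=[4,2,3]; order=5,0,1
step 4: dequeue 4; queue=[2,3]; order=5,0,1,4
step 5: dequeue 2; queue=[3]; order=5,0,1,4,2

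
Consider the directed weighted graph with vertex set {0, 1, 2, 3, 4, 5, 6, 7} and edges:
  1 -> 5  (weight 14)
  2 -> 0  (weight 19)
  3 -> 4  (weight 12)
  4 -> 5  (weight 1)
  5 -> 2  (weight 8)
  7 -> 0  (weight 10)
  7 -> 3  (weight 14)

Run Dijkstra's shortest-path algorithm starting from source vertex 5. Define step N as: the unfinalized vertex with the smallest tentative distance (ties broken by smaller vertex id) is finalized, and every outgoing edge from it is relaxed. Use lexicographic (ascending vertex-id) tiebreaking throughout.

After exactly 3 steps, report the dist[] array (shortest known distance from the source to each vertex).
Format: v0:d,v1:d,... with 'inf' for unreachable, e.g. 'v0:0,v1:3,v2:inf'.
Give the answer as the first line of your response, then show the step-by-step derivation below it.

v0:27,v1:inf,v2:8,v3:inf,v4:inf,v5:0,v6:inf,v7:inf

step 1: dist = v0:inf,v1:inf,v2:8,v3:inf,v4:inf,v5:0,v6:inf,v7:inf
step 2: dist = v0:27,v1:inf,v2:8,v3:inf,v4:inf,v5:0,v6:inf,v7:inf
step 3: dist = v0:27,v1:inf,v2:8,v3:inf,v4:inf,v5:0,v6:inf,v7:inf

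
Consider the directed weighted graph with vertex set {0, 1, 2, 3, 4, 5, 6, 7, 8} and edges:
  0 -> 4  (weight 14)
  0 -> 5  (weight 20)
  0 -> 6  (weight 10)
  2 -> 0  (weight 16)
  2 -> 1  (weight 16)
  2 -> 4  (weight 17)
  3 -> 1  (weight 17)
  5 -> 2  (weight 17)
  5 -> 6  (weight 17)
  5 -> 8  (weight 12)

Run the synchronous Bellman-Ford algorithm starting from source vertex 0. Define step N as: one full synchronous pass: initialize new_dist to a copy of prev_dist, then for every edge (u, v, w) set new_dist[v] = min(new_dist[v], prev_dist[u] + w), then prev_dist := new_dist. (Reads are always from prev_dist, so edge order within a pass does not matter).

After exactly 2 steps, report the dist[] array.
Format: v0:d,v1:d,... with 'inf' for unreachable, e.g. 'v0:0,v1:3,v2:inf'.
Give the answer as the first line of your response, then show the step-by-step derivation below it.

v0:0,v1:inf,v2:37,v3:inf,v4:14,v5:20,v6:10,v7:inf,v8:32

step 1: dist = v0:0,v1:inf,v2:inf,v3:inf,v4:14,v5:20,v6:10,v7:inf,v8:inf
step 2: dist = v0:0,v1:inf,v2:37,v3:inf,v4:14,v5:20,v6:10,v7:inf,v8:32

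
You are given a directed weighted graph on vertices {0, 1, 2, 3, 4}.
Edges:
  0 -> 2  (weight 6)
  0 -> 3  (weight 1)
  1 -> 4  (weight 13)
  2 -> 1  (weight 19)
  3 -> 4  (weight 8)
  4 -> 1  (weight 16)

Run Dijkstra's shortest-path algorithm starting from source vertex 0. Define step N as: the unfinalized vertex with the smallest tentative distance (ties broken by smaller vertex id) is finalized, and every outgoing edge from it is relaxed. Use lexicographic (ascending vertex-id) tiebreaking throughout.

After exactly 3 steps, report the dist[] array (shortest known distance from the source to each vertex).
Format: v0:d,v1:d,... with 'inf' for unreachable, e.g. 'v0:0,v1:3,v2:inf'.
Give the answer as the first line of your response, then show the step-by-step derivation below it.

v0:0,v1:25,v2:6,v3:1,v4:9

step 1: dist = v0:0,v1:inf,v2:6,v3:1,v4:inf
step 2: dist = v0:0,v1:inf,v2:6,v3:1,v4:9
step 3: dist = v0:0,v1:25,v2:6,v3:1,v4:9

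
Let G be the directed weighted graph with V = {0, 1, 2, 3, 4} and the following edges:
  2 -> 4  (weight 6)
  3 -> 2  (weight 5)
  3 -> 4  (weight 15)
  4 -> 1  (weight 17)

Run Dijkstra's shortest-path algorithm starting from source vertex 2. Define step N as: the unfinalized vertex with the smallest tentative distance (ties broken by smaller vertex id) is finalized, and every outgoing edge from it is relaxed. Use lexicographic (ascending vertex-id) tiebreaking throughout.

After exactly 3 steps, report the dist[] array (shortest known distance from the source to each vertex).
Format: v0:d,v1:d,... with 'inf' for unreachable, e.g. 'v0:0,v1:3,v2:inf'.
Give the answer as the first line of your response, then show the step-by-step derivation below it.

v0:inf,v1:23,v2:0,v3:inf,v4:6

step 1: dist = v0:inf,v1:inf,v2:0,v3:inf,v4:6
step 2: dist = v0:inf,v1:23,v2:0,v3:inf,v4:6
step 3: dist = v0:inf,v1:23,v2:0,v3:inf,v4:6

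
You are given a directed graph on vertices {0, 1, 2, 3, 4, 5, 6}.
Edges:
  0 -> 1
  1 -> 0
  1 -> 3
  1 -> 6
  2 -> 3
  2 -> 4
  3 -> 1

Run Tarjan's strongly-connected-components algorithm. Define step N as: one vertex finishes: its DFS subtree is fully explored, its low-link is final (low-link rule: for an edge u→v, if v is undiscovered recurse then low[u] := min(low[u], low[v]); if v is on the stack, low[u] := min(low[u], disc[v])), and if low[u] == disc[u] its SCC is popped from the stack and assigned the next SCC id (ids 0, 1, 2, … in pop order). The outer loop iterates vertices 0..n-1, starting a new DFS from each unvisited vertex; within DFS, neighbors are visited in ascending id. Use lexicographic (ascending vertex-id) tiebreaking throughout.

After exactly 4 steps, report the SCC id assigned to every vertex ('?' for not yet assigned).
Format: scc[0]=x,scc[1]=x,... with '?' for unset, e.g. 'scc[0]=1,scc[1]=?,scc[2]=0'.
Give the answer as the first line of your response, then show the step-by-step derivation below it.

scc[0]=1,scc[1]=1,scc[2]=?,scc[3]=1,scc[4]=?,scc[5]=?,scc[6]=0

step 1: low=(low[0]=0,low[1]=0,low[2]=?,low[3]=1,low[4]=?,low[5]=?,low[6]=?); scc=(scc[0]=?,scc[1]=?,scc[2]=?,scc[3]=?,scc[4]=?,scc[5]=?,scc[6]=?)
step 2: low=(low[0]=0,low[1]=0,low[2]=?,low[3]=1,low[4]=?,low[5]=?,low[6]=3); scc=(scc[0]=?,scc[1]=?,scc[2]=?,scc[3]=?,scc[4]=?,scc[5]=?,scc[6]=0)
step 3: low=(low[0]=0,low[1]=0,low[2]=?,low[3]=1,low[4]=?,low[5]=?,low[6]=3); scc=(scc[0]=?,scc[1]=?,scc[2]=?,scc[3]=?,scc[4]=?,scc[5]=?,scc[6]=0)
step 4: low=(low[0]=0,low[1]=0,low[2]=?,low[3]=1,low[4]=?,low[5]=?,low[6]=3); scc=(scc[0]=1,scc[1]=1,scc[2]=?,scc[3]=1,scc[4]=?,scc[5]=?,scc[6]=0)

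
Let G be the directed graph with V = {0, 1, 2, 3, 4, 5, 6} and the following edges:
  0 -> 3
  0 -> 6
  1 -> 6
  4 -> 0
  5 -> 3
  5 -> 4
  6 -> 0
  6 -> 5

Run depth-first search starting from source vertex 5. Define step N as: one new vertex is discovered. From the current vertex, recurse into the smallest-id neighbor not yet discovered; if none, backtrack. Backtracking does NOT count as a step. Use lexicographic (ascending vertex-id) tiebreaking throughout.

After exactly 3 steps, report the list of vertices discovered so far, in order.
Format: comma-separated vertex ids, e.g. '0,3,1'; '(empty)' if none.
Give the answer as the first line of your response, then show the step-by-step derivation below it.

5,3,4

step 1: discover 5; path=5; order=5
step 2: discover 3; path=5>3; order=5,3
step 3: discover 4; path=5>4; order=5,3,4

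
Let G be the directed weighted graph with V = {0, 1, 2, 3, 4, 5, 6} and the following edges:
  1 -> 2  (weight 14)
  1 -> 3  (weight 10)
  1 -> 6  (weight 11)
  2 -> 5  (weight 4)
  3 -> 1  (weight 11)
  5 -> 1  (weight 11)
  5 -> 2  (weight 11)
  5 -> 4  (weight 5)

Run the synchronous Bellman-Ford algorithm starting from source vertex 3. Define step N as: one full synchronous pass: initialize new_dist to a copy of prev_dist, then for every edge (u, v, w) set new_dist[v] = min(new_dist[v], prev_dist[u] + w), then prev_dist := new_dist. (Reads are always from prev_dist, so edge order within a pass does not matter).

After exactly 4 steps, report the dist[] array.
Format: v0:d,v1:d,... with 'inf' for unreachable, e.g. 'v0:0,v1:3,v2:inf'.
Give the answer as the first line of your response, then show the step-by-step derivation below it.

v0:inf,v1:11,v2:25,v3:0,v4:34,v5:29,v6:22

step 1: dist = v0:inf,v1:11,v2:inf,v3:0,v4:inf,v5:inf,v6:inf
step 2: dist = v0:inf,v1:11,v2:25,v3:0,v4:inf,v5:inf,v6:22
step 3: dist = v0:inf,v1:11,v2:25,v3:0,v4:inf,v5:29,v6:22
step 4: dist = v0:inf,v1:11,v2:25,v3:0,v4:34,v5:29,v6:22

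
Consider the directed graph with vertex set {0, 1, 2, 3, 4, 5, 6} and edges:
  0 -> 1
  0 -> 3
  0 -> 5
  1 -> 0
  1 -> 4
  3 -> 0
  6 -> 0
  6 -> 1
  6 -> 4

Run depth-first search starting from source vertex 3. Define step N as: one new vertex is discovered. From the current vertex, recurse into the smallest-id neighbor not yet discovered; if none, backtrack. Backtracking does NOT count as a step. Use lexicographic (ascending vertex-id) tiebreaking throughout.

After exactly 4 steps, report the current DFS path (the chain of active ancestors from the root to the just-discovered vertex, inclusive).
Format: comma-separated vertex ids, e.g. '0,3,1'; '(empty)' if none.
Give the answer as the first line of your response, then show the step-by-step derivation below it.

3,0,1,4

step 1: discover 3; path=3; order=3
step 2: discover 0; path=3>0; order=3,0
step 3: discover 1; path=3>0>1; order=3,0,1
step 4: discover 4; path=3>0>1>4; order=3,0,1,4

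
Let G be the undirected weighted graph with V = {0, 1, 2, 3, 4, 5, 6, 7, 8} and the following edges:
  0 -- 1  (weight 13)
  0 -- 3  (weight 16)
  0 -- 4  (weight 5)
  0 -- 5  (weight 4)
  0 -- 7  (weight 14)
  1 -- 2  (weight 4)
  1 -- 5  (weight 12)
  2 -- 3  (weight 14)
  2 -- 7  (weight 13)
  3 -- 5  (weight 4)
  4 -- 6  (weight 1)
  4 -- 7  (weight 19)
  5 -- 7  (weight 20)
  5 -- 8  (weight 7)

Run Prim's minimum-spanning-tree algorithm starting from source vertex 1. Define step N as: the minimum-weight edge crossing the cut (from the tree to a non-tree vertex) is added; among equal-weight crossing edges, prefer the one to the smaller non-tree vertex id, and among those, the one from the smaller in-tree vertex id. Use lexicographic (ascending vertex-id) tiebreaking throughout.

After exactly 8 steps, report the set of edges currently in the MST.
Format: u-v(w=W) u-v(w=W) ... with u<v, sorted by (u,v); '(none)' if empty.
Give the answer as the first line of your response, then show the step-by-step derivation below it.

0-4(w=5) 0-5(w=4) 1-2(w=4) 1-5(w=12) 2-7(w=13) 3-5(w=4) 4-6(w=1) 5-8(w=7)

step 1: add edge 1-2 (w=4); MST = {1-2(w=4)}
step 2: add edge 1-5 (w=12); MST = {1-2(w=4) 1-5(w=12)}
step 3: add edge 0-5 (w=4); MST = {0-5(w=4) 1-2(w=4) 1-5(w=12)}
step 4: add edge 3-5 (w=4); MST = {0-5(w=4) 1-2(w=4) 1-5(w=12) 3-5(w=4)}
step 5: add edge 0-4 (w=5); MST = {0-4(w=5) 0-5(w=4) 1-2(w=4) 1-5(w=12) 3-5(w=4)}
step 6: add edge 4-6 (w=1); MST = {0-4(w=5) 0-5(w=4) 1-2(w=4) 1-5(w=12) 3-5(w=4) 4-6(w=1)}
step 7: add edge 5-8 (w=7); MST = {0-4(w=5) 0-5(w=4) 1-2(w=4) 1-5(w=12) 3-5(w=4) 4-6(w=1) 5-8(w=7)}
step 8: add edge 2-7 (w=13); MST = {0-4(w=5) 0-5(w=4) 1-2(w=4) 1-5(w=12) 2-7(w=13) 3-5(w=4) 4-6(w=1) 5-8(w=7)}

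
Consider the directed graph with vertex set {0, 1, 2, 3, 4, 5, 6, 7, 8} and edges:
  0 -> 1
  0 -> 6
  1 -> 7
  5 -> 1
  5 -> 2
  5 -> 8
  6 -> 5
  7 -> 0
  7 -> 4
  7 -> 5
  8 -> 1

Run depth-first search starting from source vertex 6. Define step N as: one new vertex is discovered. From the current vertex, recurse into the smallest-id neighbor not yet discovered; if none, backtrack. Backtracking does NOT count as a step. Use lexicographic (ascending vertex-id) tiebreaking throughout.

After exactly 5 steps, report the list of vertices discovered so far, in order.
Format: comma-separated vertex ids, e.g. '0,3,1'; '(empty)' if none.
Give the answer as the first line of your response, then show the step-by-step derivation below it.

6,5,1,7,0

step 1: discover 6; path=6; order=6
step 2: discover 5; path=6>5; order=6,5
step 3: discover 1; path=6>5>1; order=6,5,1
step 4: discover 7; path=6>5>1>7; order=6,5,1,7
step 5: discover 0; path=6>5>1>7>0; order=6,5,1,7,0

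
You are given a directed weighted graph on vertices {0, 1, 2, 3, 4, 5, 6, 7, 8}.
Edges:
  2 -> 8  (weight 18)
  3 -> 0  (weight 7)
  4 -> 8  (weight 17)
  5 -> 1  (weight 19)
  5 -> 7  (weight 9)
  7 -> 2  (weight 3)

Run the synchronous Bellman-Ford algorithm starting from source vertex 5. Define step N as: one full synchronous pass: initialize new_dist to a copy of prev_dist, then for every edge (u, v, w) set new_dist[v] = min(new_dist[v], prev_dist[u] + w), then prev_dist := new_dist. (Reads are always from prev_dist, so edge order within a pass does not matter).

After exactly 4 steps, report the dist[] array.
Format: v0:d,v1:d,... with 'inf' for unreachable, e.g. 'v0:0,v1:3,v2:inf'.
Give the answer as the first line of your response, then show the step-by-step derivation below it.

v0:inf,v1:19,v2:12,v3:inf,v4:inf,v5:0,v6:inf,v7:9,v8:30

step 1: dist = v0:inf,v1:19,v2:inf,v3:inf,v4:inf,v5:0,v6:inf,v7:9,v8:inf
step 2: dist = v0:inf,v1:19,v2:12,v3:inf,v4:inf,v5:0,v6:inf,v7:9,v8:inf
step 3: dist = v0:inf,v1:19,v2:12,v3:inf,v4:inf,v5:0,v6:inf,v7:9,v8:30
step 4: dist = v0:inf,v1:19,v2:12,v3:inf,v4:inf,v5:0,v6:inf,v7:9,v8:30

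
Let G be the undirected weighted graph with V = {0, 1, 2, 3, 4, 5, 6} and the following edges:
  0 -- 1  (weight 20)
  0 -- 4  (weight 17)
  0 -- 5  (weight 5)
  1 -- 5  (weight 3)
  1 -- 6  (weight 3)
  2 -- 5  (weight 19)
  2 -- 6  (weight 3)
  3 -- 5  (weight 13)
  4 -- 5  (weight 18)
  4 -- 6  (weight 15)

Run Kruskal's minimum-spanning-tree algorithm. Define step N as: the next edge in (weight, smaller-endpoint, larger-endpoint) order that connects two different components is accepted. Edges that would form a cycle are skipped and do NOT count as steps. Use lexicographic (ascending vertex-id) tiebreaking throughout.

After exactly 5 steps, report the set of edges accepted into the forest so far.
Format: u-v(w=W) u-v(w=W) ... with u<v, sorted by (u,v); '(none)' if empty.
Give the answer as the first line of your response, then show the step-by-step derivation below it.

0-5(w=5) 1-5(w=3) 1-6(w=3) 2-6(w=3) 3-5(w=13)

step 1: add edge 1-5 (w=3); MST = {1-5(w=3)}
step 2: add edge 1-6 (w=3); MST = {1-5(w=3) 1-6(w=3)}
step 3: add edge 2-6 (w=3); MST = {1-5(w=3) 1-6(w=3) 2-6(w=3)}
step 4: add edge 0-5 (w=5); MST = {0-5(w=5) 1-5(w=3) 1-6(w=3) 2-6(w=3)}
step 5: add edge 3-5 (w=13); MST = {0-5(w=5) 1-5(w=3) 1-6(w=3) 2-6(w=3) 3-5(w=13)}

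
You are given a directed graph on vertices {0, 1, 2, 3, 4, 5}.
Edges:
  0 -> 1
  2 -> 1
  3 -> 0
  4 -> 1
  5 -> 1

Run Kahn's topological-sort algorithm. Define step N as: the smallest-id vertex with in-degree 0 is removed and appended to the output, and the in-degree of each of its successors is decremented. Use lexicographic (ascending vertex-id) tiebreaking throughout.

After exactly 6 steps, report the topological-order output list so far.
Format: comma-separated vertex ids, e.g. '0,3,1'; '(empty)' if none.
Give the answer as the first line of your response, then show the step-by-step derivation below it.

2,3,0,4,5,1

step 1: output 2; order=[2]; indeg=(1,3,0,0,0,0)
step 2: output 3; order=[2,3]; indeg=(0,3,0,0,0,0)
step 3: output 0; order=[2,3,0]; indeg=(0,2,0,0,0,0)
step 4: output 4; order=[2,3,0,4]; indeg=(0,1,0,0,0,0)
step 5: output 5; order=[2,3,0,4,5]; indeg=(0,0,0,0,0,0)
step 6: output 1; order=[2,3,0,4,5,1]; indeg=(0,0,0,0,0,0)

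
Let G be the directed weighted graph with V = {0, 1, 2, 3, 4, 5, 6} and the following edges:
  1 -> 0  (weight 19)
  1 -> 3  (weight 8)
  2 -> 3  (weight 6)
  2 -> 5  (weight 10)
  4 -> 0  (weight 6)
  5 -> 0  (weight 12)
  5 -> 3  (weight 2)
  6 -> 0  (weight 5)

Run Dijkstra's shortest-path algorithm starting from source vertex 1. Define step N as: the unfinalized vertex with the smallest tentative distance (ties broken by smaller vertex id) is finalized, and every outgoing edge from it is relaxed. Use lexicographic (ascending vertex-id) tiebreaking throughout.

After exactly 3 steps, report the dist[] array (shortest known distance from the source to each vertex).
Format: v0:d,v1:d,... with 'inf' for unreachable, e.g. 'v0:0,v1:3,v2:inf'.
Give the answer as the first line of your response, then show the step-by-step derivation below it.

v0:19,v1:0,v2:inf,v3:8,v4:inf,v5:inf,v6:inf

step 1: dist = v0:19,v1:0,v2:inf,v3:8,v4:inf,v5:inf,v6:inf
step 2: dist = v0:19,v1:0,v2:inf,v3:8,v4:inf,v5:inf,v6:inf
step 3: dist = v0:19,v1:0,v2:inf,v3:8,v4:inf,v5:inf,v6:inf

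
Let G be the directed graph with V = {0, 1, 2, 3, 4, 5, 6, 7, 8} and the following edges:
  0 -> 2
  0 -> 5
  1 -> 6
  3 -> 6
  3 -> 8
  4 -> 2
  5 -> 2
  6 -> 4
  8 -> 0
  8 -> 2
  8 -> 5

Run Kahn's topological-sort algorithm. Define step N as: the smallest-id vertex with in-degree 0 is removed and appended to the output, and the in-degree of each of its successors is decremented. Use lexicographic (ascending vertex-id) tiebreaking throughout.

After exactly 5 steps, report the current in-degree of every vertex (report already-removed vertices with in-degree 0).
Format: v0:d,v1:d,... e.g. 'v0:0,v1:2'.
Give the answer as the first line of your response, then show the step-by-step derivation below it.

v0:1,v1:0,v2:3,v3:0,v4:0,v5:2,v6:0,v7:0,v8:0

step 1: output 1; order=[1]; indeg=(1,0,4,0,1,2,1,0,1)
step 2: output 3; order=[1,3]; indeg=(1,0,4,0,1,2,0,0,0)
step 3: output 6; order=[1,3,6]; indeg=(1,0,4,0,0,2,0,0,0)
step 4: output 4; order=[1,3,6,4]; indeg=(1,0,3,0,0,2,0,0,0)
step 5: output 7; order=[1,3,6,4,7]; indeg=(1,0,3,0,0,2,0,0,0)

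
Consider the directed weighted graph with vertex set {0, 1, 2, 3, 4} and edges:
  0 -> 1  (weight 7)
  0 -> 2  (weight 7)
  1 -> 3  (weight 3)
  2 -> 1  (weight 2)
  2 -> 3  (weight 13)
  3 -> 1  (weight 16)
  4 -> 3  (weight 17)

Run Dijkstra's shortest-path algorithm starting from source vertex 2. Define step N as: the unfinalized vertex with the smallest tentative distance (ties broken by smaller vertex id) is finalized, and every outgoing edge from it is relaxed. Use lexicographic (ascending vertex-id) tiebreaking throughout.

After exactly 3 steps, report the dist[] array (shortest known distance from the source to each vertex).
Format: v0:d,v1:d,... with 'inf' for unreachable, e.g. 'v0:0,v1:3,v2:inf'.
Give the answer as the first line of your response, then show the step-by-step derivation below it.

v0:inf,v1:2,v2:0,v3:5,v4:inf

step 1: dist = v0:inf,v1:2,v2:0,v3:13,v4:inf
step 2: dist = v0:inf,v1:2,v2:0,v3:5,v4:inf
step 3: dist = v0:inf,v1:2,v2:0,v3:5,v4:inf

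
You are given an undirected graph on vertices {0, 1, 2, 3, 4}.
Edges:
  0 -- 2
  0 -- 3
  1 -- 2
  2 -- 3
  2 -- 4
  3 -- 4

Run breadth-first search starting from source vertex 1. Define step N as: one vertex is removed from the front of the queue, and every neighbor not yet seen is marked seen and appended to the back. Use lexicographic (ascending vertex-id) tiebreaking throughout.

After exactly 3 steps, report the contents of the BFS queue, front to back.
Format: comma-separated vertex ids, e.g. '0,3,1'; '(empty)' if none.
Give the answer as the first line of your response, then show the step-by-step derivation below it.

3,4

step 1: dequeue 1; queue=[2]; order=1
step 2: dequeue 2; queue=[0,3,4]; order=1,2
step 3: dequeue 0; queue=[3,4]; order=1,2,0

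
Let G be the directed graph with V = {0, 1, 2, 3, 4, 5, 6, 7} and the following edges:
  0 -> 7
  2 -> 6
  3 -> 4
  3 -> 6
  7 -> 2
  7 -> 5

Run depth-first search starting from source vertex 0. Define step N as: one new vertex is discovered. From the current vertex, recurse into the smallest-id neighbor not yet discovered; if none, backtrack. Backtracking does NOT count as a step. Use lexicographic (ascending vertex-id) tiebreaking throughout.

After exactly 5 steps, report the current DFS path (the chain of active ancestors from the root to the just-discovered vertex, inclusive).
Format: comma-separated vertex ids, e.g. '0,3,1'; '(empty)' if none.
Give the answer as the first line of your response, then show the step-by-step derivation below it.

0,7,5

step 1: discover 0; path=0; order=0
step 2: discover 7; path=0>7; order=0,7
step 3: discover 2; path=0>7>2; order=0,7,2
step 4: discover 6; path=0>7>2>6; order=0,7,2,6
step 5: discover 5; path=0>7>5; order=0,7,2,6,5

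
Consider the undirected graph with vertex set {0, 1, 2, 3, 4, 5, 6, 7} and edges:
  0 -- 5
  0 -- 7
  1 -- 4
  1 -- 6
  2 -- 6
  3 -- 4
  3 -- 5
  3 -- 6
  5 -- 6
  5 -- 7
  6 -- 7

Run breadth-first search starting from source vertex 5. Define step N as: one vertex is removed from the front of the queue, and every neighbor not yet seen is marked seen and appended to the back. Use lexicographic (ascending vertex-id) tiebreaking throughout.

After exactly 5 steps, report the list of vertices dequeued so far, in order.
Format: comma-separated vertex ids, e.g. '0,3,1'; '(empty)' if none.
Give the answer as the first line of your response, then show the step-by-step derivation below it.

5,0,3,6,7

step 1: dequeue 5; queue=[0,3,6,7]; order=5
step 2: dequeue 0; queue=[3,6,7]; order=5,0
step 3: dequeue 3; queue=[6,7,4]; order=5,0,3
step 4: dequeue 6; queue=[7,4,1,2]; order=5,0,3,6
step 5: dequeue 7; queue=[4,1,2]; order=5,0,3,6,7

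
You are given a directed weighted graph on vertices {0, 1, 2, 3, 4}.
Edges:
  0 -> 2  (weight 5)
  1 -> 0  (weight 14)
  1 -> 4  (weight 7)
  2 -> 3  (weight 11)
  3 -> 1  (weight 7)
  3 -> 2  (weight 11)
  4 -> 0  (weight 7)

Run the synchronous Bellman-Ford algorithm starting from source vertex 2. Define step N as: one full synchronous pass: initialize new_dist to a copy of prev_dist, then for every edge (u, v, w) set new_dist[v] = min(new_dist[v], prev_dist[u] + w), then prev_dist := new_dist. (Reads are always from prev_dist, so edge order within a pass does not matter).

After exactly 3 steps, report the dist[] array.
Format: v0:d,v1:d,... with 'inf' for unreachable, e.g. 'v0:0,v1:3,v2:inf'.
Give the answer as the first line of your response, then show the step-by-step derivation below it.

v0:32,v1:18,v2:0,v3:11,v4:25

step 1: dist = v0:inf,v1:inf,v2:0,v3:11,v4:inf
step 2: dist = v0:inf,v1:18,v2:0,v3:11,v4:inf
step 3: dist = v0:32,v1:18,v2:0,v3:11,v4:25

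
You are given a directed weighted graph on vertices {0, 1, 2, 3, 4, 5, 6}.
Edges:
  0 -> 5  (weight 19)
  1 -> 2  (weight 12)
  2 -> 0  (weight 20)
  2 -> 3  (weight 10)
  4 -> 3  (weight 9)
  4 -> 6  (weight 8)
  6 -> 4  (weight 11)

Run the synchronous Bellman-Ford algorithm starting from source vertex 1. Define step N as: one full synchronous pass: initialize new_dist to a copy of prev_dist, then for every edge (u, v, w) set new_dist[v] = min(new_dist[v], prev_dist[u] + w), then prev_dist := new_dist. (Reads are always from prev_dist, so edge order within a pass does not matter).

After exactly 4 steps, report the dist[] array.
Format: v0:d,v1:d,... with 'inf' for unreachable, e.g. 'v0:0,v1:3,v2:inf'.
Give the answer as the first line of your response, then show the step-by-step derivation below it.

v0:32,v1:0,v2:12,v3:22,v4:inf,v5:51,v6:inf

step 1: dist = v0:inf,v1:0,v2:12,v3:inf,v4:inf,v5:inf,v6:inf
step 2: dist = v0:32,v1:0,v2:12,v3:22,v4:inf,v5:inf,v6:inf
step 3: dist = v0:32,v1:0,v2:12,v3:22,v4:inf,v5:51,v6:inf
step 4: dist = v0:32,v1:0,v2:12,v3:22,v4:inf,v5:51,v6:inf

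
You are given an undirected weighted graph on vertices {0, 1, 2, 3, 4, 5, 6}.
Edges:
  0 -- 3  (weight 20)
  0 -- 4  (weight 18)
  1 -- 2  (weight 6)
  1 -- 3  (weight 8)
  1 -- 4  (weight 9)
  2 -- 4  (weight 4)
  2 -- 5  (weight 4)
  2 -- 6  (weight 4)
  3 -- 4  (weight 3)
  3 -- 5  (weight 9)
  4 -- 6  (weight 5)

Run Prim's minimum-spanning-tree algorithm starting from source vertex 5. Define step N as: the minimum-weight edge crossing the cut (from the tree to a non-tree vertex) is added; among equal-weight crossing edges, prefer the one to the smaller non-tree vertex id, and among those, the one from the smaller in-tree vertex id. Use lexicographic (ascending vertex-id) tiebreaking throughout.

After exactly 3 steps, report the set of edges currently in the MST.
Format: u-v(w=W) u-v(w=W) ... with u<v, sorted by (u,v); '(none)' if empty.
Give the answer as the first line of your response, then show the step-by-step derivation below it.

2-4(w=4) 2-5(w=4) 3-4(w=3)

step 1: add edge 2-5 (w=4); MST = {2-5(w=4)}
step 2: add edge 2-4 (w=4); MST = {2-4(w=4) 2-5(w=4)}
step 3: add edge 3-4 (w=3); MST = {2-4(w=4) 2-5(w=4) 3-4(w=3)}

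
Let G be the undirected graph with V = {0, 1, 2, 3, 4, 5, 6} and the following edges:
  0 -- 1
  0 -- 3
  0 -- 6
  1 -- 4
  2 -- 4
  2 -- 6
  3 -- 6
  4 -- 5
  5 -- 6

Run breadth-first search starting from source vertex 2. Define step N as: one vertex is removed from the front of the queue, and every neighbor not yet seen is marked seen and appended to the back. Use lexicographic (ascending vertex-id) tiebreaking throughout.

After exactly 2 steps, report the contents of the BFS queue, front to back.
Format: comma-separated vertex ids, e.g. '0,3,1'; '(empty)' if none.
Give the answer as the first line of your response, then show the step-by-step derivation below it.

6,1,5

step 1: dequeue 2; queue=[4,6]; order=2
step 2: dequeue 4; queue=[6,1,5]; order=2,4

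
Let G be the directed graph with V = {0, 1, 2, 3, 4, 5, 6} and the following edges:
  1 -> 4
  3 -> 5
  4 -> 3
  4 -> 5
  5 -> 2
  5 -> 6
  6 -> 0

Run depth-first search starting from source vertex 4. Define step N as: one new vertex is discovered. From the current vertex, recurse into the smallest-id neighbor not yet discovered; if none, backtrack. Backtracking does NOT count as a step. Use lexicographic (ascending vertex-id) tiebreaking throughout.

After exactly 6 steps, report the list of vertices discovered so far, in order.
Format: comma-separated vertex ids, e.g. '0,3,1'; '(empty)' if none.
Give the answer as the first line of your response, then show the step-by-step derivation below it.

4,3,5,2,6,0

step 1: discover 4; path=4; order=4
step 2: discover 3; path=4>3; order=4,3
step 3: discover 5; path=4>3>5; order=4,3,5
step 4: discover 2; path=4>3>5>2; order=4,3,5,2
step 5: discover 6; path=4>3>5>6; order=4,3,5,2,6
step 6: discover 0; path=4>3>5>6>0; order=4,3,5,2,6,0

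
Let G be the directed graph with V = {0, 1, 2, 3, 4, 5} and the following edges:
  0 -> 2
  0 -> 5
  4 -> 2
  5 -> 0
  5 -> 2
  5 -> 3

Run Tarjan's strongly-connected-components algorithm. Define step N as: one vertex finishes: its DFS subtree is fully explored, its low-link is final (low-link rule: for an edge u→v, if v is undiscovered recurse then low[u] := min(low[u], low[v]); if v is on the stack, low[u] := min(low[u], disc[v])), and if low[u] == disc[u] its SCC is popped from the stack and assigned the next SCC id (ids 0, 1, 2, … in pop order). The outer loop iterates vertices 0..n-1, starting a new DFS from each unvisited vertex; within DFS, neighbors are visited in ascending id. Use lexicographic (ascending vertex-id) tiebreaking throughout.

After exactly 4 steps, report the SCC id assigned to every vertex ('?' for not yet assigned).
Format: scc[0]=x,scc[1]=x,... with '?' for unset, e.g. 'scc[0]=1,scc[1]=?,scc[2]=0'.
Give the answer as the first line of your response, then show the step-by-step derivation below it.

scc[0]=2,scc[1]=?,scc[2]=0,scc[3]=1,scc[4]=?,scc[5]=2

step 1: low=(low[0]=0,low[1]=?,low[2]=1,low[3]=?,low[4]=?,low[5]=?); scc=(scc[0]=?,scc[1]=?,scc[2]=0,scc[3]=?,scc[4]=?,scc[5]=?)
step 2: low=(low[0]=0,low[1]=?,low[2]=1,low[3]=3,low[4]=?,low[5]=0); scc=(scc[0]=?,scc[1]=?,scc[2]=0,scc[3]=1,scc[4]=?,scc[5]=?)
step 3: low=(low[0]=0,low[1]=?,low[2]=1,low[3]=3,low[4]=?,low[5]=0); scc=(scc[0]=?,scc[1]=?,scc[2]=0,scc[3]=1,scc[4]=?,scc[5]=?)
step 4: low=(low[0]=0,low[1]=?,low[2]=1,low[3]=3,low[4]=?,low[5]=0); scc=(scc[0]=2,scc[1]=?,scc[2]=0,scc[3]=1,scc[4]=?,scc[5]=2)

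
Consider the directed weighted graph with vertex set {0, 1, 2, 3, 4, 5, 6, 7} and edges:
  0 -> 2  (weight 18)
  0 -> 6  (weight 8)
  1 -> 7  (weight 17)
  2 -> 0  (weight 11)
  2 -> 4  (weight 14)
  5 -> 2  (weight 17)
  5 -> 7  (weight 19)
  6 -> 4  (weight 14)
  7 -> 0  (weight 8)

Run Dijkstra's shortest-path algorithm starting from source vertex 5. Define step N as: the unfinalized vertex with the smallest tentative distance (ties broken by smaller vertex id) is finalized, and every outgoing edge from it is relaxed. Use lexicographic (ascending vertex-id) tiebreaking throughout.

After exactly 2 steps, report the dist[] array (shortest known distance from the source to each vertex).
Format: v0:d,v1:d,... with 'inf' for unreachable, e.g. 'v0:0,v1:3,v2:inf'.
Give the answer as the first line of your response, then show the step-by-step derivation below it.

v0:28,v1:inf,v2:17,v3:inf,v4:31,v5:0,v6:inf,v7:19

step 1: dist = v0:inf,v1:inf,v2:17,v3:inf,v4:inf,v5:0,v6:inf,v7:19
step 2: dist = v0:28,v1:inf,v2:17,v3:inf,v4:31,v5:0,v6:inf,v7:19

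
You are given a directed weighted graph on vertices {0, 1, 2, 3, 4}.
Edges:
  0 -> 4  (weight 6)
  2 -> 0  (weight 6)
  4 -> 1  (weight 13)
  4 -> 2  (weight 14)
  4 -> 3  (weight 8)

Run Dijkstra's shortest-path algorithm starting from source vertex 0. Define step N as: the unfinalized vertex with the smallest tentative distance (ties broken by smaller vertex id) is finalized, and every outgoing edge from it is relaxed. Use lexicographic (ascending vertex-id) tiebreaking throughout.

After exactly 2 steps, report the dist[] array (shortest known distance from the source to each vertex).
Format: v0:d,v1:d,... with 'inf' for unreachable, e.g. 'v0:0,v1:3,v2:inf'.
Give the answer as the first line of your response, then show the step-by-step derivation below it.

v0:0,v1:19,v2:20,v3:14,v4:6

step 1: dist = v0:0,v1:inf,v2:inf,v3:inf,v4:6
step 2: dist = v0:0,v1:19,v2:20,v3:14,v4:6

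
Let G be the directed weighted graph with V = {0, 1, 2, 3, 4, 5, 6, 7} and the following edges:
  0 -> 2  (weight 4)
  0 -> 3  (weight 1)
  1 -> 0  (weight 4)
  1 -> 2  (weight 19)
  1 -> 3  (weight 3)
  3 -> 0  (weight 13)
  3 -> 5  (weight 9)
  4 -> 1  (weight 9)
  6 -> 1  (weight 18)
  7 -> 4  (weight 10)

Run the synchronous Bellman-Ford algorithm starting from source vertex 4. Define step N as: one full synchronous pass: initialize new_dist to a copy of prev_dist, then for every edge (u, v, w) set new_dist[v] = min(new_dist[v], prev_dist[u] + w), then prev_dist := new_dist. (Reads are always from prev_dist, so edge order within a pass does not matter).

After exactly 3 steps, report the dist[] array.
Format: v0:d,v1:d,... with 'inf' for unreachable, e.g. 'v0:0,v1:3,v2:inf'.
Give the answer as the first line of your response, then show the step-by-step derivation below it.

v0:13,v1:9,v2:17,v3:12,v4:0,v5:21,v6:inf,v7:inf

step 1: dist = v0:inf,v1:9,v2:inf,v3:inf,v4:0,v5:inf,v6:inf,v7:inf
step 2: dist = v0:13,v1:9,v2:28,v3:12,v4:0,v5:inf,v6:inf,v7:inf
step 3: dist = v0:13,v1:9,v2:17,v3:12,v4:0,v5:21,v6:inf,v7:inf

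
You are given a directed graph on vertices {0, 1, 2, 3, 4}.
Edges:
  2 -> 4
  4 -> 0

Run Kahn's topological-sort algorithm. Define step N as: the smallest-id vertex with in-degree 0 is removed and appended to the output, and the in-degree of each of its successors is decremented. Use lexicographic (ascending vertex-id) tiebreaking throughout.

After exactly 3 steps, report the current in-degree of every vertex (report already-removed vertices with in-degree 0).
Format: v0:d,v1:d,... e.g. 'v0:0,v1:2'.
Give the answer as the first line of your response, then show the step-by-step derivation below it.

v0:1,v1:0,v2:0,v3:0,v4:0

step 1: output 1; order=[1]; indeg=(1,0,0,0,1)
step 2: output 2; order=[1,2]; indeg=(1,0,0,0,0)
step 3: output 3; order=[1,2,3]; indeg=(1,0,0,0,0)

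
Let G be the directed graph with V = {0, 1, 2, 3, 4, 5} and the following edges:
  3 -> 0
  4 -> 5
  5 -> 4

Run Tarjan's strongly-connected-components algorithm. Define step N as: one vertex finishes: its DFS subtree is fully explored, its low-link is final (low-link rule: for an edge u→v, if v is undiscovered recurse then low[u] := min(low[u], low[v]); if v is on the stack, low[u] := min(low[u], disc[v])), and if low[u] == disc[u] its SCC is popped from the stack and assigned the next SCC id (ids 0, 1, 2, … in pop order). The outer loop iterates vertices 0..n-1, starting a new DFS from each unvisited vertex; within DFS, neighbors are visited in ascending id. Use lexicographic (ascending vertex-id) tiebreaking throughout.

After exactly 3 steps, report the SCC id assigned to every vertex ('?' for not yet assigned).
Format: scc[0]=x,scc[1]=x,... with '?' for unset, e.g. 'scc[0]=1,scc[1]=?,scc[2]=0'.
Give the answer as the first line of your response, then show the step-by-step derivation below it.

scc[0]=0,scc[1]=1,scc[2]=2,scc[3]=?,scc[4]=?,scc[5]=?

step 1: low=(low[0]=0,low[1]=?,low[2]=?,low[3]=?,low[4]=?,low[5]=?); scc=(scc[0]=0,scc[1]=?,scc[2]=?,scc[3]=?,scc[4]=?,scc[5]=?)
step 2: low=(low[0]=0,low[1]=1,low[2]=?,low[3]=?,low[4]=?,low[5]=?); scc=(scc[0]=0,scc[1]=1,scc[2]=?,scc[3]=?,scc[4]=?,scc[5]=?)
step 3: low=(low[0]=0,low[1]=1,low[2]=2,low[3]=?,low[4]=?,low[5]=?); scc=(scc[0]=0,scc[1]=1,scc[2]=2,scc[3]=?,scc[4]=?,scc[5]=?)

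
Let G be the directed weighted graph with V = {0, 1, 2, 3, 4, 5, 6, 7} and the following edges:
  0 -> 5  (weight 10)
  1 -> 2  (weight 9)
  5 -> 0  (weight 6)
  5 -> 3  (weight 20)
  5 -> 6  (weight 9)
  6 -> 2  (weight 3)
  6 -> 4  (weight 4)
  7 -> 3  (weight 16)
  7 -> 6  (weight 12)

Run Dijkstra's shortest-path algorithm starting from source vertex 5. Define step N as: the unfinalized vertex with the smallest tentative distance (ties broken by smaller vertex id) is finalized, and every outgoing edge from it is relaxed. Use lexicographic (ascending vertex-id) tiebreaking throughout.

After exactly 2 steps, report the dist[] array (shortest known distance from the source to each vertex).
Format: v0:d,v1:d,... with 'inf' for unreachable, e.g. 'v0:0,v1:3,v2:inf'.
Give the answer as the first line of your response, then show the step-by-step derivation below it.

v0:6,v1:inf,v2:inf,v3:20,v4:inf,v5:0,v6:9,v7:inf

step 1: dist = v0:6,v1:inf,v2:inf,v3:20,v4:inf,v5:0,v6:9,v7:inf
step 2: dist = v0:6,v1:inf,v2:inf,v3:20,v4:inf,v5:0,v6:9,v7:inf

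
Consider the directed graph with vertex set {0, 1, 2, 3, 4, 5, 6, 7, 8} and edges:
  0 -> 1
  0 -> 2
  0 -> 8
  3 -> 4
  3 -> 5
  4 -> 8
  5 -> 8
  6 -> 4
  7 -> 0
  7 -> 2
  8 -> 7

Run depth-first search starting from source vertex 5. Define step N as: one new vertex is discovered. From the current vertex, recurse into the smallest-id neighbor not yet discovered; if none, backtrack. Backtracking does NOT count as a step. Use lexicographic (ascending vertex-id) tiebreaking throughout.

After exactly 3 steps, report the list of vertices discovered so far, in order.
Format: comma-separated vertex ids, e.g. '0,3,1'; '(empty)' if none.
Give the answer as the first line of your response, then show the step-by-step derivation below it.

5,8,7

step 1: discover 5; path=5; order=5
step 2: discover 8; path=5>8; order=5,8
step 3: discover 7; path=5>8>7; order=5,8,7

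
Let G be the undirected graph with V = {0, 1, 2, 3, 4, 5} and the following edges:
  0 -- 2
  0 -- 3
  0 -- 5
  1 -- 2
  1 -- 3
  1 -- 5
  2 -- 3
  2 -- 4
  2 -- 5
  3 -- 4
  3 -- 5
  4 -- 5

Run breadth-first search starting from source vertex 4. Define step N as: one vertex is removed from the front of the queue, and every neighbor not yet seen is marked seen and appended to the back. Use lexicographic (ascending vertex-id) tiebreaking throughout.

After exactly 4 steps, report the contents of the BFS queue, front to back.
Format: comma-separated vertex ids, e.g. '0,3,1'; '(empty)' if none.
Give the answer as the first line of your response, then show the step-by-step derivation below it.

0,1

step 1: dequeue 4; queue=[2,3,5]; order=4
step 2: dequeue 2; queue=[3,5,0,1]; order=4,2
step 3: dequeue 3; queue=[5,0,1]; order=4,2,3
step 4: dequeue 5; queue=[0,1]; order=4,2,3,5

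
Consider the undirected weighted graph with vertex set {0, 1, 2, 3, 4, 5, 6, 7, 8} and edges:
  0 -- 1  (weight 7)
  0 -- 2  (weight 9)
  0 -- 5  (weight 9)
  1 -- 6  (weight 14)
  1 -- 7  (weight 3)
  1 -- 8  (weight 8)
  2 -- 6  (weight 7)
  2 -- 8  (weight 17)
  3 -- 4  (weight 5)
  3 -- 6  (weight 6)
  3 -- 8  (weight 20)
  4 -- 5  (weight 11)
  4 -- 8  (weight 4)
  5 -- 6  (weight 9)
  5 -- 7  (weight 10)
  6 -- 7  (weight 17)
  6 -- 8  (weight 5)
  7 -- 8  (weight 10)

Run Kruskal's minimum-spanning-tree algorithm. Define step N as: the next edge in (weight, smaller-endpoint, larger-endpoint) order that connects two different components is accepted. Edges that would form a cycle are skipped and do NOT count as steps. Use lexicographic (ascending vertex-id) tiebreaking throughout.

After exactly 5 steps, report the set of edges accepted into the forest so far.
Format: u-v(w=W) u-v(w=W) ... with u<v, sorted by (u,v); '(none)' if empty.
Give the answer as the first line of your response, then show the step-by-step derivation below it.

0-1(w=7) 1-7(w=3) 3-4(w=5) 4-8(w=4) 6-8(w=5)

step 1: add edge 1-7 (w=3); MST = {1-7(w=3)}
step 2: add edge 4-8 (w=4); MST = {1-7(w=3) 4-8(w=4)}
step 3: add edge 3-4 (w=5); MST = {1-7(w=3) 3-4(w=5) 4-8(w=4)}
step 4: add edge 6-8 (w=5); MST = {1-7(w=3) 3-4(w=5) 4-8(w=4) 6-8(w=5)}
step 5: add edge 0-1 (w=7); MST = {0-1(w=7) 1-7(w=3) 3-4(w=5) 4-8(w=4) 6-8(w=5)}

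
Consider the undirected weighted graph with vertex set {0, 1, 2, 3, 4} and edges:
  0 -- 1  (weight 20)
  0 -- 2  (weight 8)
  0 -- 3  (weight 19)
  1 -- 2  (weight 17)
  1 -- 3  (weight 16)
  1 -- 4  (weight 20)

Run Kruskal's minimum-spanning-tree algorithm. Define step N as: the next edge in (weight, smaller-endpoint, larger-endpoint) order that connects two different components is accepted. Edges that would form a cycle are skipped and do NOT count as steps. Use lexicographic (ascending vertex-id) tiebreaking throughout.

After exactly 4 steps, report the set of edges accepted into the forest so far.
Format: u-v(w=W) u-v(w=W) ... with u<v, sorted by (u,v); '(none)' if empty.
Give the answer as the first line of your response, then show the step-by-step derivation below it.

0-2(w=8) 1-2(w=17) 1-3(w=16) 1-4(w=20)

step 1: add edge 0-2 (w=8); MST = {0-2(w=8)}
step 2: add edge 1-3 (w=16); MST = {0-2(w=8) 1-3(w=16)}
step 3: add edge 1-2 (w=17); MST = {0-2(w=8) 1-2(w=17) 1-3(w=16)}
step 4: add edge 1-4 (w=20); MST = {0-2(w=8) 1-2(w=17) 1-3(w=16) 1-4(w=20)}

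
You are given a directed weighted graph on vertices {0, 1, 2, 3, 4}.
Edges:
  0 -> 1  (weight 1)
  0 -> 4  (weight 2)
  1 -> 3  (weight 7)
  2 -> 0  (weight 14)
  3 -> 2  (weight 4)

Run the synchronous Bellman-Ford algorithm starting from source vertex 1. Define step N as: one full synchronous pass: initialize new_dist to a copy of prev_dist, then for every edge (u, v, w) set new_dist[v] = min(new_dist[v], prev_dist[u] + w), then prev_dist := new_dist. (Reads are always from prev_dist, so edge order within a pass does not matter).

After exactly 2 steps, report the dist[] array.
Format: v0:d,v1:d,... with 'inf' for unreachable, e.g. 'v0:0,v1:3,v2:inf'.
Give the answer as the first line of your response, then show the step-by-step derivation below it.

v0:inf,v1:0,v2:11,v3:7,v4:inf

step 1: dist = v0:inf,v1:0,v2:inf,v3:7,v4:inf
step 2: dist = v0:inf,v1:0,v2:11,v3:7,v4:inf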